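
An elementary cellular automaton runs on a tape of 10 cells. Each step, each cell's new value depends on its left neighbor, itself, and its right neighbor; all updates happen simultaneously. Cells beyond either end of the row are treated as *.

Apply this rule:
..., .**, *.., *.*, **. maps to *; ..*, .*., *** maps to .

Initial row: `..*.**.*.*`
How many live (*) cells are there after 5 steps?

6

*..****.**
**.*..***.
.**.*.*.**
****.*.**.
...**.****
count of *: 6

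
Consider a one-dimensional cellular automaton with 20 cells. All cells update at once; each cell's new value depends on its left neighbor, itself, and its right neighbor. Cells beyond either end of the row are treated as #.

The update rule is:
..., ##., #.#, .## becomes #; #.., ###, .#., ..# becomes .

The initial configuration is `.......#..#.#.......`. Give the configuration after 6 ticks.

.#...#.##.####.##.#.

.#####.....#..#####.
##...#.###....#...##
.#.#..##.#.##...#.#.
#.#...###.###.#..#.#
##..#.#.###.##....##
.#...#.##.####.##.#.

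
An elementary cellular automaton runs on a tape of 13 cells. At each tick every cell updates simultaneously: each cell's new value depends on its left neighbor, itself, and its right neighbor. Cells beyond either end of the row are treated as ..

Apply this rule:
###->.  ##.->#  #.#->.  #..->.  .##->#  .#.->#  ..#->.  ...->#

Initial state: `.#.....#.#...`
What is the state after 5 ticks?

.#.#.#.#.#.##

.#.###.#.#.##
.#.#.#.#.#.##
.#.#.#.#.#.##  (fixed point — unchanged through tick 5)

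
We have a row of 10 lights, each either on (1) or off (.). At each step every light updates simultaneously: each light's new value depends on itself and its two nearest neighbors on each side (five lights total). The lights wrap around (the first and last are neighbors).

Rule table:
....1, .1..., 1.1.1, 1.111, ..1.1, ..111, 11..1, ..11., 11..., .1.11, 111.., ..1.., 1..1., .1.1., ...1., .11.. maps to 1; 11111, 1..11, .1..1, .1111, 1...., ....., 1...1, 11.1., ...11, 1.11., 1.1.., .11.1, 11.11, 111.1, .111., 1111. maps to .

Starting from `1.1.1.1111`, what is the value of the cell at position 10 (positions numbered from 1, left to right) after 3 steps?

step 1: ..11111...
step 2: 1.1...11..
step 3: 11.1..1111
position 10 holds 1

1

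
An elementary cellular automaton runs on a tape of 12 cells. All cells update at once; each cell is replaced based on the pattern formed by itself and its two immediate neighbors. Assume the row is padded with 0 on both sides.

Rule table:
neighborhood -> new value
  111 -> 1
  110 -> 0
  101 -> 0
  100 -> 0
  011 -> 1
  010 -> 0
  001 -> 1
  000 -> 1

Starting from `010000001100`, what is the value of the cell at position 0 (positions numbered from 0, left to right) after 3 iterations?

1

100111111001
001111110010
111111100100
position 0 holds 1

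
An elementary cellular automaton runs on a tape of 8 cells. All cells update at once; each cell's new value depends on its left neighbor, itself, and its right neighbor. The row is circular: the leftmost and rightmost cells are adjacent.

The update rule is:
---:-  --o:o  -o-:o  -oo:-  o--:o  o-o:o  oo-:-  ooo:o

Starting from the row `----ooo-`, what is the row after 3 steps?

-o-ooooo

---o-o-o
o-oooooo
-o-ooooo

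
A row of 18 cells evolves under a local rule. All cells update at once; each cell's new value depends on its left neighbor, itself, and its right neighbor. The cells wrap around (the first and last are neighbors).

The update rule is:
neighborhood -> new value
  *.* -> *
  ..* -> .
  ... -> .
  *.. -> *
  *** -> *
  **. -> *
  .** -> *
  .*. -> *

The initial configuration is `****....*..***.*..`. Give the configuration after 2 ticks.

******..**********

*****...**.******.
******..**********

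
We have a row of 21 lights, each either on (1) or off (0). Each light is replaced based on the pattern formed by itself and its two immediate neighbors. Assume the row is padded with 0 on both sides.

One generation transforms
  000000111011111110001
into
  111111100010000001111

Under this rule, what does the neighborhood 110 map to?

0

At position 8 the neighborhood is 110; the next row has 0 there.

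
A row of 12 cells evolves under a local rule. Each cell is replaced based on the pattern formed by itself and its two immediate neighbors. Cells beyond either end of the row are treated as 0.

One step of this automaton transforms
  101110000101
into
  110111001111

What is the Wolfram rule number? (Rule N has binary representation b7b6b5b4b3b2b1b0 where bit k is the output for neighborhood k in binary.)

position 3: 111 → 1  (bit 7 = 1)
position 4: 110 → 1  (bit 6 = 1)
position 1: 101 → 1  (bit 5 = 1)
position 5: 100 → 1  (bit 4 = 1)
position 2: 011 → 0  (bit 3 = 0)
position 0: 010 → 1  (bit 2 = 1)
position 8: 001 → 1  (bit 1 = 1)
position 6: 000 → 0  (bit 0 = 0)
bits b7..b0 = 11110110 = 246

246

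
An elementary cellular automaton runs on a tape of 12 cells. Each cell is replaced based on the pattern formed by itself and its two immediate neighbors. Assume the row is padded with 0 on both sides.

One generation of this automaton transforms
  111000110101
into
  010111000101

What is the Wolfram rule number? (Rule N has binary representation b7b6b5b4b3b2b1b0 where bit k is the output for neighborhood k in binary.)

151

position 1: 111 → 1  (bit 7 = 1)
position 2: 110 → 0  (bit 6 = 0)
position 8: 101 → 0  (bit 5 = 0)
position 3: 100 → 1  (bit 4 = 1)
position 0: 011 → 0  (bit 3 = 0)
position 9: 010 → 1  (bit 2 = 1)
position 5: 001 → 1  (bit 1 = 1)
position 4: 000 → 1  (bit 0 = 1)
bits b7..b0 = 10010111 = 151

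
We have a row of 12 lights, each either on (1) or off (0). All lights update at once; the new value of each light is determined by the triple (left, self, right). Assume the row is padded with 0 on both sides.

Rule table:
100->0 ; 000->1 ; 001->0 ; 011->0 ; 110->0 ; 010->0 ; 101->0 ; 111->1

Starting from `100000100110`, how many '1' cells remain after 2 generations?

8

001110000000
100100111111
count of 1: 8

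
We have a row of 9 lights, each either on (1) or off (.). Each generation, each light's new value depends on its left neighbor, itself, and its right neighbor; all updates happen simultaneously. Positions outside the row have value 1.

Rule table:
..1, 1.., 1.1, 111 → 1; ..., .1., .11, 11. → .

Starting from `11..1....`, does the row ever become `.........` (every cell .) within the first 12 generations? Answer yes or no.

no

1.11.1..1
.1..1.11.
1.11.1..1  (repeats generation 1; period 2)
generation 12: .1..1.11.
generation 12 is .1..1.11., still not uniform .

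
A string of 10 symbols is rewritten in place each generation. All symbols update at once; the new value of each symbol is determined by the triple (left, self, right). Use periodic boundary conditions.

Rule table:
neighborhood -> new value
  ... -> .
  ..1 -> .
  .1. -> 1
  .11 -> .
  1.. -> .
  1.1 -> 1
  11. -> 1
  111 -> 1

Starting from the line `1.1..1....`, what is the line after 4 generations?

111..1....
.11..1....
..1..1....
..1..1....

..1..1....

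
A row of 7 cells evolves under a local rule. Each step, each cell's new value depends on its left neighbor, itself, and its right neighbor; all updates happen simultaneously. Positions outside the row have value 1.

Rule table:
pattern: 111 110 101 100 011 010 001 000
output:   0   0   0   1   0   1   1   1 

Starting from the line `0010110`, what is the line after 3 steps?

1110000
0001111
1110000

1110000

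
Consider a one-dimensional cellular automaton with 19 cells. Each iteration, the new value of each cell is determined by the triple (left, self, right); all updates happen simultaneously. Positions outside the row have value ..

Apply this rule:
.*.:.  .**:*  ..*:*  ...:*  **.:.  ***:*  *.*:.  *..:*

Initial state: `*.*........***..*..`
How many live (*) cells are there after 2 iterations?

14

...**********.**.**
************..*..*.
count of *: 14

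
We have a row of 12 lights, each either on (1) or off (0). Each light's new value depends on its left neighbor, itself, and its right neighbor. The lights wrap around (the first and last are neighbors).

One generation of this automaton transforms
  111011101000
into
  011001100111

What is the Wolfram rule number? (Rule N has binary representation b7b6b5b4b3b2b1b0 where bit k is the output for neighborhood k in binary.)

position 1: 111 → 1  (bit 7 = 1)
position 2: 110 → 1  (bit 6 = 1)
position 3: 101 → 0  (bit 5 = 0)
position 9: 100 → 1  (bit 4 = 1)
position 0: 011 → 0  (bit 3 = 0)
position 8: 010 → 0  (bit 2 = 0)
position 11: 001 → 1  (bit 1 = 1)
position 10: 000 → 1  (bit 0 = 1)
bits b7..b0 = 11010011 = 211

211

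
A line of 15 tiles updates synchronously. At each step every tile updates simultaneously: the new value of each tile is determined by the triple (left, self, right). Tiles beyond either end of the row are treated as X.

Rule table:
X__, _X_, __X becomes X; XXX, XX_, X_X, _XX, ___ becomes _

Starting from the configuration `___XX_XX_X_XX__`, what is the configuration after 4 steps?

X_X______X___XX
__XX____XXX_X__
XX__X__X____XXX
__XXXXXXX__X___

__XXXXXXX__X___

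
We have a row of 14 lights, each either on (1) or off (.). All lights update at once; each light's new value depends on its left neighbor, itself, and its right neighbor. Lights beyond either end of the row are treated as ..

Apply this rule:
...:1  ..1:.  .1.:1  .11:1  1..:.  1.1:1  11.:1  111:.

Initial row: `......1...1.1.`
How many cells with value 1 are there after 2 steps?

11111.1.1.111.
1...1111111.1.
count of 1: 9

9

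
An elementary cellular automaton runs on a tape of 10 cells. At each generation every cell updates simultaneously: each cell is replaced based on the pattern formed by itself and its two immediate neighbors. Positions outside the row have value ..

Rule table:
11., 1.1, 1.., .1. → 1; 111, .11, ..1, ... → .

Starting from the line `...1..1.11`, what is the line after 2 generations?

generation 1: ...11.11.1
generation 2: ....11.111

....11.111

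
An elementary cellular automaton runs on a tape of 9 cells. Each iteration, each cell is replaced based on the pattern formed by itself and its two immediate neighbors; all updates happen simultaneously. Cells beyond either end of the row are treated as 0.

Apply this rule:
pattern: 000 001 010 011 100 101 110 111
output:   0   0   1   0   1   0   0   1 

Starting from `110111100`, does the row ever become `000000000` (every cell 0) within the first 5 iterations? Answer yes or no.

yes

000011010
000000011
000000000
all cells are 0 at iteration 3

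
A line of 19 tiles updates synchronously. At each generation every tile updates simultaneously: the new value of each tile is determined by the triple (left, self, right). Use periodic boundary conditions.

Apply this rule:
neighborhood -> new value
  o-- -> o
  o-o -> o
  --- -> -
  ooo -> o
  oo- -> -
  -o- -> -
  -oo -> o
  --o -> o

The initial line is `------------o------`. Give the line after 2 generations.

-----------o-o-----
----------o-o-o----

----------o-o-o----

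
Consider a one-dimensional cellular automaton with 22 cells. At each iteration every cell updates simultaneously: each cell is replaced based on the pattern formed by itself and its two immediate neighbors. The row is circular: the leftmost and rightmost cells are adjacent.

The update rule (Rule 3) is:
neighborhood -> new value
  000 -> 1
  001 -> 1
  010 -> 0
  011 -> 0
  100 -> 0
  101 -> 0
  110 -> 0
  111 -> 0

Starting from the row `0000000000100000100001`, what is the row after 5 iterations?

1001111111110011110011

0111111111001111001110
1000000000010000010000
0011111111100111100111
0100000000001000001000
1001111111110011110011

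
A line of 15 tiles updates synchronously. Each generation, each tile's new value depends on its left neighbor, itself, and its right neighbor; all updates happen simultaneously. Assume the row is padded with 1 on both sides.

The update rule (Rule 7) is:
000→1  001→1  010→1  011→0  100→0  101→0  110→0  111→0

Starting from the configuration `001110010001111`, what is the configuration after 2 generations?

generation 1: 010000110110000
generation 2: 010111000000111

010111000000111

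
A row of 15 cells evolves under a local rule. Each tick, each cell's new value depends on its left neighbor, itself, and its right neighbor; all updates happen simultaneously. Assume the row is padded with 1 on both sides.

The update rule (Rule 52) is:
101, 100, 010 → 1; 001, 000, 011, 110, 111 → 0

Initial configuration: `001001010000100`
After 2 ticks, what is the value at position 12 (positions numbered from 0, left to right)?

0

101101111000110
010010000100001
position 12 holds 0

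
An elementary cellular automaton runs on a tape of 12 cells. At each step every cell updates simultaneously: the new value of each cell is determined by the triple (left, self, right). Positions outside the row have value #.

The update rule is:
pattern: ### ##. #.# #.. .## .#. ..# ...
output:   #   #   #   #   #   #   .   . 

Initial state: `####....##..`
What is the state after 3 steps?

#######.####

#####...###.
######..####
#######.####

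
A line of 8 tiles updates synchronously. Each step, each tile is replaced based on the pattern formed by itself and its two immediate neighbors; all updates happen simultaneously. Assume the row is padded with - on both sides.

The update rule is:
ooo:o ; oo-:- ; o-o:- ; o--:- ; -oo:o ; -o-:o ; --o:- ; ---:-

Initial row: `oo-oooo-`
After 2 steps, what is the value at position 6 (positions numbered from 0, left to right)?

o--ooo--
o--oo---
position 6 holds -

-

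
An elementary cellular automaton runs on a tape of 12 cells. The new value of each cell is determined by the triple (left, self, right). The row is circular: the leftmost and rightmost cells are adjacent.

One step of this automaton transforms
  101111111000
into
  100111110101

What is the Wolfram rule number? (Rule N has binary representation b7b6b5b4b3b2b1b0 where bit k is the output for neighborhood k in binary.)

150

position 3: 111 → 1  (bit 7 = 1)
position 8: 110 → 0  (bit 6 = 0)
position 1: 101 → 0  (bit 5 = 0)
position 9: 100 → 1  (bit 4 = 1)
position 2: 011 → 0  (bit 3 = 0)
position 0: 010 → 1  (bit 2 = 1)
position 11: 001 → 1  (bit 1 = 1)
position 10: 000 → 0  (bit 0 = 0)
bits b7..b0 = 10010110 = 150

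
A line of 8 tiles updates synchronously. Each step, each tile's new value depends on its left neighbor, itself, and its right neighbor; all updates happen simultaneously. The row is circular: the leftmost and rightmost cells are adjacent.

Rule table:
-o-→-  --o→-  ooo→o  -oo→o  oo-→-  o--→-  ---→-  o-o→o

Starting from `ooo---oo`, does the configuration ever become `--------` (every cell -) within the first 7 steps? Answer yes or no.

yes

oo----oo
o-----oo
------oo
------o-
--------
all cells are - at step 5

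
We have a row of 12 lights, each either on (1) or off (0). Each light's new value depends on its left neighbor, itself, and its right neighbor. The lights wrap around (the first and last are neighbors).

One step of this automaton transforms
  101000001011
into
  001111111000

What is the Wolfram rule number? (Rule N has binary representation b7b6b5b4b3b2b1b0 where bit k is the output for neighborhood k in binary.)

position 11: 111 → 0  (bit 7 = 0)
position 0: 110 → 0  (bit 6 = 0)
position 1: 101 → 0  (bit 5 = 0)
position 3: 100 → 1  (bit 4 = 1)
position 10: 011 → 0  (bit 3 = 0)
position 2: 010 → 1  (bit 2 = 1)
position 7: 001 → 1  (bit 1 = 1)
position 4: 000 → 1  (bit 0 = 1)
bits b7..b0 = 00010111 = 23

23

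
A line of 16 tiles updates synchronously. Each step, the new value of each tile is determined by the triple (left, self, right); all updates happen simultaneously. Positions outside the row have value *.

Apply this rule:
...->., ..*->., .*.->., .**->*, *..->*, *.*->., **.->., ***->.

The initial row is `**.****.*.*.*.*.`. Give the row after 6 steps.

...*............
*...*...........
.*...*..........
..*...*.........
*..*...*........
.*..*...*.......

.*..*...*.......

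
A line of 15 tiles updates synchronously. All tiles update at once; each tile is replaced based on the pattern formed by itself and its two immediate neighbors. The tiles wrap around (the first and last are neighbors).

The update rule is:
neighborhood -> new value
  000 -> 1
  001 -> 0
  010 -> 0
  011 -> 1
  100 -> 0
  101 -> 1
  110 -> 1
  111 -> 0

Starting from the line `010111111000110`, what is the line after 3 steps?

011111100011011

001100001010110
101101100101110
011111100011011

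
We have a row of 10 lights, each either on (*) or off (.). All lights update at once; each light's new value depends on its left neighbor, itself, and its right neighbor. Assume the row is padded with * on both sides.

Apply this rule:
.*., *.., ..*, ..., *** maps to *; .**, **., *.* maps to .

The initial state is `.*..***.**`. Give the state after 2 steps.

..*..****.

.***.*...*
..*..****.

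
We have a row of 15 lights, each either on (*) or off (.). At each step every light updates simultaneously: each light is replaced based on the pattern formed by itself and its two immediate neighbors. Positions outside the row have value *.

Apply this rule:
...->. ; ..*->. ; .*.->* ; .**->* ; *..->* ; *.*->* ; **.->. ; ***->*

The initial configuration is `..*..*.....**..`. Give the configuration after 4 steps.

*.**.**....*.*.
.**.**.*...****
**.**.***..****
*.**.***.*.****

*.**.***.*.****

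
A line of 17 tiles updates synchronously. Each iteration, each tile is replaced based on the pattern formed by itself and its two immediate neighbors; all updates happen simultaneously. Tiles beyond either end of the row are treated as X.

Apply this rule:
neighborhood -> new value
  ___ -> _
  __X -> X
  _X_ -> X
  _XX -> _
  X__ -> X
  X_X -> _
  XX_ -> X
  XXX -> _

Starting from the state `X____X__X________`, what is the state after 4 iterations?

X_X_XX_XX__XXX_X_

XX__XXXXXX______X
_XXX_____XX____X_
___XX___X_XX__XX_
X_X_XX_XX__XXX_X_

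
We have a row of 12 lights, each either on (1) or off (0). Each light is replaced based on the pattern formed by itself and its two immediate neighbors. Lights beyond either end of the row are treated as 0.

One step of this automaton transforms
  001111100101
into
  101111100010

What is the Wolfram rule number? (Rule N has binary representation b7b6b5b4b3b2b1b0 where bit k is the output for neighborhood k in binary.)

233

position 3: 111 → 1  (bit 7 = 1)
position 6: 110 → 1  (bit 6 = 1)
position 10: 101 → 1  (bit 5 = 1)
position 7: 100 → 0  (bit 4 = 0)
position 2: 011 → 1  (bit 3 = 1)
position 9: 010 → 0  (bit 2 = 0)
position 1: 001 → 0  (bit 1 = 0)
position 0: 000 → 1  (bit 0 = 1)
bits b7..b0 = 11101001 = 233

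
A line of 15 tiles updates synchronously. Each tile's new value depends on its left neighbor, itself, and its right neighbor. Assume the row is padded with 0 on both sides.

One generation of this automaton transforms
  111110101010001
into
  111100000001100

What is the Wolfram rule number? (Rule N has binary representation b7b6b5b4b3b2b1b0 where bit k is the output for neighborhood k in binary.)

position 1: 111 → 1  (bit 7 = 1)
position 4: 110 → 0  (bit 6 = 0)
position 5: 101 → 0  (bit 5 = 0)
position 11: 100 → 1  (bit 4 = 1)
position 0: 011 → 1  (bit 3 = 1)
position 6: 010 → 0  (bit 2 = 0)
position 13: 001 → 0  (bit 1 = 0)
position 12: 000 → 1  (bit 0 = 1)
bits b7..b0 = 10011001 = 153

153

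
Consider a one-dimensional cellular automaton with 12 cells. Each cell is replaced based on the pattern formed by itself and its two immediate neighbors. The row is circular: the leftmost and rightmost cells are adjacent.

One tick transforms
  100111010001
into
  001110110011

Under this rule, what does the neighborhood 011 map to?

At position 3 the neighborhood is 011; the next row has 1 there.

1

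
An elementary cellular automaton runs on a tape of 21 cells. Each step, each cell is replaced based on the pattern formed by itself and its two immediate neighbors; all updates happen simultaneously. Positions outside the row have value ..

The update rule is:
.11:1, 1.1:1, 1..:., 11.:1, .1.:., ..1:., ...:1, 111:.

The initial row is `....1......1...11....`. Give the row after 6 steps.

step 1: 111...1111...1.11.111
step 2: 1.1.1.1..1.1..11111.1
step 3: .1.1.1....1...1...11.
step 4: ..1.1..11...1...1.11.
step 5: 1..1...11.1...1..111.
step 6: .....1.111..1....1.1.

.....1.111..1....1.1.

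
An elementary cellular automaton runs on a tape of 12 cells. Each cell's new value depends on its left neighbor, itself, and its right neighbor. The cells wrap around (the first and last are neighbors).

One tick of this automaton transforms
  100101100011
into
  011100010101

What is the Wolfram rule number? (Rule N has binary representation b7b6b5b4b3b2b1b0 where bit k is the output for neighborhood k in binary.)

150

position 11: 111 → 1  (bit 7 = 1)
position 0: 110 → 0  (bit 6 = 0)
position 4: 101 → 0  (bit 5 = 0)
position 1: 100 → 1  (bit 4 = 1)
position 5: 011 → 0  (bit 3 = 0)
position 3: 010 → 1  (bit 2 = 1)
position 2: 001 → 1  (bit 1 = 1)
position 8: 000 → 0  (bit 0 = 0)
bits b7..b0 = 10010110 = 150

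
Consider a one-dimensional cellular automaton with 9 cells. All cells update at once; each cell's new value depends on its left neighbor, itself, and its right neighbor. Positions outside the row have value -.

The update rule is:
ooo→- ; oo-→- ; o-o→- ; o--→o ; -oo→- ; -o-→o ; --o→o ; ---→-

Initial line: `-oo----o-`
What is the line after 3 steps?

------o--

o--o--ooo
oooooo---
------o--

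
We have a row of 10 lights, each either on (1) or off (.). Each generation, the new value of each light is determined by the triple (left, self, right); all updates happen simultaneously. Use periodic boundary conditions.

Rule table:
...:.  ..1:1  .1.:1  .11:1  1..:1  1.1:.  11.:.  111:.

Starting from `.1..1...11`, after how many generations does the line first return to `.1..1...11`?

15

.11111.11.
11.....1.1
..1...11.1
1111.11..1
.....1.111
1...11.1..
11.11..111
...1.111..
..11.1..1.
.11..11111
.1.111....
11.1..1...
1..11111.1
.111.....1
.1..1...11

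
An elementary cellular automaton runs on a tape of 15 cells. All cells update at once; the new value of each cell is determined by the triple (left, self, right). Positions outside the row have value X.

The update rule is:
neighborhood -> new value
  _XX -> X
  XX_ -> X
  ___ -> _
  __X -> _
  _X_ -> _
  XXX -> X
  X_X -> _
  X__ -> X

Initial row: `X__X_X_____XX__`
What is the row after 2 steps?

XX____X____XXX_
XXX____X___XXX_

XXX____X___XXX_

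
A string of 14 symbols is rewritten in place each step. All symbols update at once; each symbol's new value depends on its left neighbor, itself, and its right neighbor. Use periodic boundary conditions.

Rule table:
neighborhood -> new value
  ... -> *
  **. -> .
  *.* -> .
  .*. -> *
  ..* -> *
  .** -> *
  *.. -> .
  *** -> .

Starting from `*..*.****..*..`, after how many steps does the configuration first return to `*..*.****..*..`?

*.**.*....**.*
..*..*.****..*
.**.**.*....**
.*..*..*.****.
**.**.**.*....
*..*..*..*.***
..**.**.**.*..
***..*..*..*.*
....**.**.**.*
.****..*..*..*
.*....**.**.**
.*.****..*..*.
**.*....**.**.
*..*.****..*..

14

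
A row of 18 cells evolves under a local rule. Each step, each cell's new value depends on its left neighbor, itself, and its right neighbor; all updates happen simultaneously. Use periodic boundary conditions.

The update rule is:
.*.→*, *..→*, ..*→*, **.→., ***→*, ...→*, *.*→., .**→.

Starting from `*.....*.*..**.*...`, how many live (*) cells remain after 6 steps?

11

step 1: *******.***...****
step 2: ******...*.***.***
step 3: *****.****..*...**
step 4: ****...**.******.*
step 5: ***.***....****...
step 6: .*...*.****.**.***
count of *: 11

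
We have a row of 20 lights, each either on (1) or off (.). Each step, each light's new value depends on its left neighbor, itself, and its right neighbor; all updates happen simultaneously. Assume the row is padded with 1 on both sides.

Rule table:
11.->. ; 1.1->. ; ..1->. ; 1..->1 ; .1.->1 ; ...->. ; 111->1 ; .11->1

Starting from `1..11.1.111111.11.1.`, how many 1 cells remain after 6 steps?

11

step 1: .1.1..1.11111..1..1.
step 2: .1.11.1.1111.1.11.1.
step 3: .1.1..1.111..1.1..1.
step 4: .1.11.1.11.1.1.11.1.
step 5: .1.1..1.1..1.1.1..1.
step 6: .1.11.1.11.1.1.11.1.
count of 1: 11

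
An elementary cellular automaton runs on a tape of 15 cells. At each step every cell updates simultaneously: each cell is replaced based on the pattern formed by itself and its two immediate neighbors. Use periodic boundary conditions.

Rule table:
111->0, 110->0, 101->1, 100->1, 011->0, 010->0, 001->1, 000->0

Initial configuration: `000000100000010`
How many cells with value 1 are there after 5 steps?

step 1: 000001010000101
step 2: 100010101001010
step 3: 010101010110101
step 4: 101010101001010
step 5: 010101010110101
count of 1: 8

8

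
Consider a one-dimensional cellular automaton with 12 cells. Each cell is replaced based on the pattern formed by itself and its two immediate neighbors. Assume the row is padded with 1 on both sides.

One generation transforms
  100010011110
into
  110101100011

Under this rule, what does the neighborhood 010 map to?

At position 4 the neighborhood is 010; the next row has 0 there.

0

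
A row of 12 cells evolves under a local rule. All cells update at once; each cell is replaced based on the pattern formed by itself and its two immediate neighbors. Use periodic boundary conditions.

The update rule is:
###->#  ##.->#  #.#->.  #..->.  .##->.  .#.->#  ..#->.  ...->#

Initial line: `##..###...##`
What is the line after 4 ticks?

.#.#..#.#.#.

##...##.#..#
##.#..#.#...
.#.#..#.#.#.
.#.#..#.#.#.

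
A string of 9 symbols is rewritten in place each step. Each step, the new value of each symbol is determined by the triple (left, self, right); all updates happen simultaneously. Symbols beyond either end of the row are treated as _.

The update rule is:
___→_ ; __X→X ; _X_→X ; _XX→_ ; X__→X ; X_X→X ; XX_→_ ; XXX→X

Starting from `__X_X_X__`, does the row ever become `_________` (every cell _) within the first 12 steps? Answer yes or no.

no

_XXXXXXX_
X_XXXXX_X
XX_XXX_XX
__X_X_X__  (repeats step 0; period 4)
step 12: __X_X_X__
step 12 is __X_X_X__, still not uniform _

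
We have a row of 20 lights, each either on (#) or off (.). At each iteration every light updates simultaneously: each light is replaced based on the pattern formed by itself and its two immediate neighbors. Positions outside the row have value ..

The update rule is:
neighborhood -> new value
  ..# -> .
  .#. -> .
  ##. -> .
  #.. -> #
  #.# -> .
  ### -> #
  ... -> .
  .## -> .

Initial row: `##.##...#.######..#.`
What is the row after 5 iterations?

.........#......#...

.....#.....####.#..#
......#.....##...#..
.......#......#...#.
........#......#...#
.........#......#...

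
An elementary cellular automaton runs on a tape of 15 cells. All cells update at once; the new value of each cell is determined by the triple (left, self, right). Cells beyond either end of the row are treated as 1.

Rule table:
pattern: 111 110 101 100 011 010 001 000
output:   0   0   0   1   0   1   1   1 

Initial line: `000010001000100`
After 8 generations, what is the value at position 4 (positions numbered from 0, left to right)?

0

111111111111111
000000000000000
111111111111111  (repeats generation 1; period 2)
generation 8: 000000000000000
position 4 holds 0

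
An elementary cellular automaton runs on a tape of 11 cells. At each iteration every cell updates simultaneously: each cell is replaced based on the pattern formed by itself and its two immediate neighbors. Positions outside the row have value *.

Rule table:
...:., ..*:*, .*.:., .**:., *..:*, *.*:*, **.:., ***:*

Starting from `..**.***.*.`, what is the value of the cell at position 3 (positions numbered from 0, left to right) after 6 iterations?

*

**..*.*.*.*
*.**.*.*.*.
.*..*.*.*.*
*.**.*.*.*.  (repeats iteration 2; period 2)
iteration 6: *.**.*.*.*.
position 3 holds *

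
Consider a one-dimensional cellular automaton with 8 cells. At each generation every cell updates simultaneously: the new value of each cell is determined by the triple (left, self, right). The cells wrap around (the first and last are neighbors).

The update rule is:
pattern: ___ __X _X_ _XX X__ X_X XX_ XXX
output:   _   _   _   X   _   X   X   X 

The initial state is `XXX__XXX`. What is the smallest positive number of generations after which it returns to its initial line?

XXX__XXX

1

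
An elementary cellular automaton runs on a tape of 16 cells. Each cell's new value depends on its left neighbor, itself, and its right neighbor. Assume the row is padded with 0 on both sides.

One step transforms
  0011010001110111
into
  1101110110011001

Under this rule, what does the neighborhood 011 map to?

0

At position 2 the neighborhood is 011; the next row has 0 there.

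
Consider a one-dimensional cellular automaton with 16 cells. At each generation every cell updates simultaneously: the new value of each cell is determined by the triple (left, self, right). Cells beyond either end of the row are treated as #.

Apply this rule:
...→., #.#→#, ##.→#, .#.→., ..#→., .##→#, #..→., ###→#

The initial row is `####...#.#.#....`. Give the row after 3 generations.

####....#.#.....
####.....#......
####............

####............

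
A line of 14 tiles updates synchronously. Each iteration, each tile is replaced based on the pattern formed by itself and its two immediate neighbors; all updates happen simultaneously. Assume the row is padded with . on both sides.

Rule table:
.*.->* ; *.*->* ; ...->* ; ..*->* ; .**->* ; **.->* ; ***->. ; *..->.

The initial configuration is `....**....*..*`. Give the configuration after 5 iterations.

*.*.**....****

iteration 1: ******.****.**
iteration 2: *....***..****
iteration 3: *.****.*.**..*
iteration 4: ***..******.**
iteration 5: *.*.**....****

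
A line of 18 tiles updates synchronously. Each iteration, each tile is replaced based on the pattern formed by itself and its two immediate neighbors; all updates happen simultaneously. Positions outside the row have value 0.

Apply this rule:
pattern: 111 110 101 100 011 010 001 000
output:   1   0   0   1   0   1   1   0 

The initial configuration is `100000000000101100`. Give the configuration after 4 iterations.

101010001011101111

110000000001100010
001000000010010111
011100000111110010
101010001011101111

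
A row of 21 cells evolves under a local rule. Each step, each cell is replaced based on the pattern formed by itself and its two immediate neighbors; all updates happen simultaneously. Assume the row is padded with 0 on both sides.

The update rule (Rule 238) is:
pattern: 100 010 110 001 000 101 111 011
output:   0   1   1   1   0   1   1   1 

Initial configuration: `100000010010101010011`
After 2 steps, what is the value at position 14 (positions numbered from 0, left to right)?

step 1: 100000110111111110111
step 2: 100001111111111111111
position 14 holds 1

1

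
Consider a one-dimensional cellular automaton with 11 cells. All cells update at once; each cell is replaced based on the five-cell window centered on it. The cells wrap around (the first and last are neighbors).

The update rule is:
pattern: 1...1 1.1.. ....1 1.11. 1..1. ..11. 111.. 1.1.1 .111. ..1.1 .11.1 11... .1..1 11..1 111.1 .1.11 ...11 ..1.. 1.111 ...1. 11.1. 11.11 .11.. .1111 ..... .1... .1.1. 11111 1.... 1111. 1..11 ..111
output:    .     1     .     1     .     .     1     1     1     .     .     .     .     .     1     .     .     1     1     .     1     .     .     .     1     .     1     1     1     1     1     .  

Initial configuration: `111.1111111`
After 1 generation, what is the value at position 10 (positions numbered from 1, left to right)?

111.1.11111
position 10 holds 1

1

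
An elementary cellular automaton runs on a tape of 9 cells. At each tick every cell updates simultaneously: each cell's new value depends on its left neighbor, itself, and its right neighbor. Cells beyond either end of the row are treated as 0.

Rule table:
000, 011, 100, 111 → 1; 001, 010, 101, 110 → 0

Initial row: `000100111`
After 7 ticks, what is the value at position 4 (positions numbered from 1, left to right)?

0

tick 1: 110010110
tick 2: 101000101
tick 3: 000110000
tick 4: 110101111
tick 5: 100001110
tick 6: 011101101
tick 7: 011001000
position 4 holds 0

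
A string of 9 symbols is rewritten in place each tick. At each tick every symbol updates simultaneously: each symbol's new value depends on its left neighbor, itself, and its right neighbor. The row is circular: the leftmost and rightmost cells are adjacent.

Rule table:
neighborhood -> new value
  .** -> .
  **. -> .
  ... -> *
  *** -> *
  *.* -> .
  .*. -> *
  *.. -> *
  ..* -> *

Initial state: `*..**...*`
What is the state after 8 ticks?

****..*..

.**..***.
*..**.*.*
.**...*..
*..******
.**.*****
.....***.
*****.*.*
****..*..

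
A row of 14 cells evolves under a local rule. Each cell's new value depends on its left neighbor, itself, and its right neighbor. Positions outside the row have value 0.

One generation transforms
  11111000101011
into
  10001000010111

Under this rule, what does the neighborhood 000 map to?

At position 6 the neighborhood is 000; the next row has 0 there.

0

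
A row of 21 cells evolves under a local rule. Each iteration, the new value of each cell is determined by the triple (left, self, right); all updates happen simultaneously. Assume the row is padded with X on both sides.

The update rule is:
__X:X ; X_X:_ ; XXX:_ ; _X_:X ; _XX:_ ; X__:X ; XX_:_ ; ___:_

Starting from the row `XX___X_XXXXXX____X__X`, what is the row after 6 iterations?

__X_XX_______X__XXXX_
XXX___X_____XXXX_____
___X_XXX___X____X___X
X_XX____X_XXX__XXX_X_
____X__XX____XX____X_
X__XXXX__X__X__X__XX_

X__XXXX__X__X__X__XX_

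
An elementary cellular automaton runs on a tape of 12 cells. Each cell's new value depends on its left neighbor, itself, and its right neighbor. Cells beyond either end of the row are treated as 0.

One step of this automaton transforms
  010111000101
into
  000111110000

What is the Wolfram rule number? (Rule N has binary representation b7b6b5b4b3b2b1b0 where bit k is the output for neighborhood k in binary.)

position 4: 111 → 1  (bit 7 = 1)
position 5: 110 → 1  (bit 6 = 1)
position 2: 101 → 0  (bit 5 = 0)
position 6: 100 → 1  (bit 4 = 1)
position 3: 011 → 1  (bit 3 = 1)
position 1: 010 → 0  (bit 2 = 0)
position 0: 001 → 0  (bit 1 = 0)
position 7: 000 → 1  (bit 0 = 1)
bits b7..b0 = 11011001 = 217

217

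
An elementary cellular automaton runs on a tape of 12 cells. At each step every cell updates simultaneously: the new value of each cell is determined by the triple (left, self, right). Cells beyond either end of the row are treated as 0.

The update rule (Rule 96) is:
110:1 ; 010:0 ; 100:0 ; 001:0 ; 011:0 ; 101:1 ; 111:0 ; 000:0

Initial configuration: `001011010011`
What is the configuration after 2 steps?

000010100000

step 1: 000101100001
step 2: 000010100000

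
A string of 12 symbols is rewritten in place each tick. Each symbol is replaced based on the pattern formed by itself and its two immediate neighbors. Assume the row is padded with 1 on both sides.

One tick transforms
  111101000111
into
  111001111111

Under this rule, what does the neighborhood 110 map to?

0

At position 3 the neighborhood is 110; the next row has 0 there.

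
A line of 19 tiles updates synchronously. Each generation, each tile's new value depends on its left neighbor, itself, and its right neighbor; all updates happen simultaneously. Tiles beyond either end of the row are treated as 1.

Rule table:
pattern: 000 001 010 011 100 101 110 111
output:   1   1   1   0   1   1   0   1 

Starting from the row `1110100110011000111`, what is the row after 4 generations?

1010111110011011101

1101111001100111011
1010110110011010101
0111001001100111110
1010111110011011101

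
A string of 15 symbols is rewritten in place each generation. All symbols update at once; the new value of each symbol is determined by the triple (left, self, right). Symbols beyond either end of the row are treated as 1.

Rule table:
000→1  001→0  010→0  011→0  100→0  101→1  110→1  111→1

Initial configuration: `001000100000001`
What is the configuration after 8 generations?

000010001111100
011000100111100
101010000011100
110100111001100
111000011000100
111011001010000
111101000100110
111110010000011

111110010000011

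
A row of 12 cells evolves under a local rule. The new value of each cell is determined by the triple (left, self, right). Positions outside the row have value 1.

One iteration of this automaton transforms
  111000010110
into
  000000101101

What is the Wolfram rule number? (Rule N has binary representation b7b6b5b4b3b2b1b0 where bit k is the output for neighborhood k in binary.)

42

position 0: 111 → 0  (bit 7 = 0)
position 2: 110 → 0  (bit 6 = 0)
position 8: 101 → 1  (bit 5 = 1)
position 3: 100 → 0  (bit 4 = 0)
position 9: 011 → 1  (bit 3 = 1)
position 7: 010 → 0  (bit 2 = 0)
position 6: 001 → 1  (bit 1 = 1)
position 4: 000 → 0  (bit 0 = 0)
bits b7..b0 = 00101010 = 42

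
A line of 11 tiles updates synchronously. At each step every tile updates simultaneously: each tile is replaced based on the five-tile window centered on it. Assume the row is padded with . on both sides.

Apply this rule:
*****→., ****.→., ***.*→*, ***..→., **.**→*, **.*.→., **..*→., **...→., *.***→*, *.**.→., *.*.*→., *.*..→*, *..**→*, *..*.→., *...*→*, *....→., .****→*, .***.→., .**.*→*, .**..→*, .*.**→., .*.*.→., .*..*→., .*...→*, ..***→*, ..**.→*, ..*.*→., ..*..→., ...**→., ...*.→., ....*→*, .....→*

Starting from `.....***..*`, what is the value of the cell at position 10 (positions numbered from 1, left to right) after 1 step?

.

****.*.....
position 10 holds .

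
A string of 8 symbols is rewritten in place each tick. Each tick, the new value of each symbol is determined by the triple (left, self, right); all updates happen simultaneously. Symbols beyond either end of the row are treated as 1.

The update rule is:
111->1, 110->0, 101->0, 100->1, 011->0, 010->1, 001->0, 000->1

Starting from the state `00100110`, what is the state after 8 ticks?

10110000
00001110
11100100
11010110
10010000
01011110
01001100
01100010

01100010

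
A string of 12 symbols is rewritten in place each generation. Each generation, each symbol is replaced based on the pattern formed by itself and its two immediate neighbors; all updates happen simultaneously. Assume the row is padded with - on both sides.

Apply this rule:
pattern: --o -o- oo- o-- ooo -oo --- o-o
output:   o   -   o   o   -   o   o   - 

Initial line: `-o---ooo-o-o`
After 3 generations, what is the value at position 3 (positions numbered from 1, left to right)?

-

o-oooo-o----
--o--o--oooo
oo-oo-ooo--o
position 3 holds -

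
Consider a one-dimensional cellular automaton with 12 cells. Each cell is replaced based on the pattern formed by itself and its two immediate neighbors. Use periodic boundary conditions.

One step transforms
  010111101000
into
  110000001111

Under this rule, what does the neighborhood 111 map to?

0

At position 4 the neighborhood is 111; the next row has 0 there.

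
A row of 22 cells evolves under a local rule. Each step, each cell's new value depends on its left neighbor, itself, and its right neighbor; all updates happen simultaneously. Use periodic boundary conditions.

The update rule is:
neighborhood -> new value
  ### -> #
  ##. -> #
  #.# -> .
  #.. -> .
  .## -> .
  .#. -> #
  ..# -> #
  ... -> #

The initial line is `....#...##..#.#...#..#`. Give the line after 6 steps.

step 1: .####.##.#.##.#.###.##
step 2: ..###..#.#..#.#..##..#
step 3: .#.##.##.#.##.#.#.#.##
step 4: .#..#..#.#..#.#.#.#..#
step 5: .#.##.##.#.##.#.#.#.##  (repeats step 3; period 2)
step 6: .#..#..#.#..#.#.#.#..#

.#..#..#.#..#.#.#.#..#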